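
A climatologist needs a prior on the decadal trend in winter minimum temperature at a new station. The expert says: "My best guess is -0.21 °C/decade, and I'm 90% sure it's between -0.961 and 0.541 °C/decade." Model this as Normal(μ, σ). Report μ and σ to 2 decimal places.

μ = -0.21, σ = 0.46

A symmetric 90% interval runs μ ± z·σ with z = 1.645.
Half-width = 0.751, so σ = 0.751/1.645 = 0.46.
μ is the stated best guess, -0.21.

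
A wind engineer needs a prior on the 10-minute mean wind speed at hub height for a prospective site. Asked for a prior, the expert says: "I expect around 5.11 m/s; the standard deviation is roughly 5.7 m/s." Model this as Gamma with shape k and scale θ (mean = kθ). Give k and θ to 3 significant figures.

For Gamma(k, scale θ): mean = kθ, variance = kθ², so CV = 1/√k.
CV = SD/mean = 5.7/5.11 = 1.115, hence k = 1/CV² = 0.804.
Then θ = mean/k = 5.11/0.804 = 6.36.

k ≈ 0.804, θ ≈ 6.36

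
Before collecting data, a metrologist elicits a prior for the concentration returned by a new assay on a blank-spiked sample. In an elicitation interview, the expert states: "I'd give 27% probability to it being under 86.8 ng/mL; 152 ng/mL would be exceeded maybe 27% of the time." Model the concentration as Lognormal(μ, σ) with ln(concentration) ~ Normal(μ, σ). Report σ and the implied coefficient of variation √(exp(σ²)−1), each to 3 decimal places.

If T ~ Lognormal(μ,σ) then ln T ~ Normal(μ,σ), so the p-quantile of ln T is μ + z_p·σ.
ln(86.8) = 4.464 and ln(152) = 5.024; z_{0.27} = -0.6128, z_{0.73} = 0.6128.
σ = (5.024 − 4.464)/(0.6128 − (-0.6128)) = 0.457.
μ = 4.464 − (-0.6128)·0.457 = 4.744.
CV = √(exp(σ²)−1) = √(exp(0.2090)−1) = 0.482.

σ ≈ 0.457, CV ≈ 0.482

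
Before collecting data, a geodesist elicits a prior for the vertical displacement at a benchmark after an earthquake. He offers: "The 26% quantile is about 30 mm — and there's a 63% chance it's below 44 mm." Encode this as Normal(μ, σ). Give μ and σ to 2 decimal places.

The p-quantile of Normal(μ,σ) is μ + z_p·σ, with z_{0.26} = -0.6433 and z_{0.63} = 0.3319.
Eliminate σ: μ = (z₂·x₁ − z₁·x₂)/(z₂ − z₁) = (0.3319·30 − (-0.6433)·44)/0.9752 = 39.24.
Then σ = (x₂ − x₁)/(z₂ − z₁) = (44 − 30)/0.9752 = 14.36.

μ = 39.24, σ = 14.36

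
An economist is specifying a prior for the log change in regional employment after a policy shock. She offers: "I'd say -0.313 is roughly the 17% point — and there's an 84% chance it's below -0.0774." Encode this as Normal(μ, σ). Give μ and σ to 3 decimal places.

The p-quantile of Normal(μ,σ) is μ + z_p·σ, with z_{0.17} = -0.9542 and z_{0.84} = 0.9945.
Eliminate σ: μ = (z₂·x₁ − z₁·x₂)/(z₂ − z₁) = (0.9945·-0.313 − (-0.9542)·-0.0774)/1.949 = -0.198.
Then σ = (x₂ − x₁)/(z₂ − z₁) = (-0.0774 − -0.313)/1.949 = 0.121.

μ = -0.198, σ = 0.121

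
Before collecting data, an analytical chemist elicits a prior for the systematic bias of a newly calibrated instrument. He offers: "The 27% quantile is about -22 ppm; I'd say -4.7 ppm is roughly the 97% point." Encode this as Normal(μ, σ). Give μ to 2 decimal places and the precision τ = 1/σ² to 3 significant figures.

For Normal(μ,σ), the p-quantile is μ + z_p·σ. Here z_{0.27} = -0.6128, z_{0.97} = 1.881.
So -22 = μ − 0.6128σ and -4.7 = μ + 1.881σ.
Subtracting: σ = (-4.7 − -22)/(1.881 − (-0.6128)) = 6.94.
Then μ = -22 − (-0.6128)·6.94 = -17.75.
Precision τ = 1/σ² = 1/6.938² = 0.0208.

μ = -17.75, τ = 0.0208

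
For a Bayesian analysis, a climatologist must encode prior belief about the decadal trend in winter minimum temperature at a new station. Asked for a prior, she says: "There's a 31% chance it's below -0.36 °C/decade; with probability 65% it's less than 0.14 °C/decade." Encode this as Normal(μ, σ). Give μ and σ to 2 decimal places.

For Normal(μ,σ), the p-quantile is μ + z_p·σ. Here z_{0.31} = -0.4959, z_{0.65} = 0.3853.
So -0.36 = μ − 0.4959σ and 0.14 = μ + 0.3853σ.
Subtracting: σ = (0.14 − -0.36)/(0.3853 − (-0.4959)) = 0.57.
Then μ = -0.36 − (-0.4959)·0.57 = -0.08.

μ = -0.08, σ = 0.57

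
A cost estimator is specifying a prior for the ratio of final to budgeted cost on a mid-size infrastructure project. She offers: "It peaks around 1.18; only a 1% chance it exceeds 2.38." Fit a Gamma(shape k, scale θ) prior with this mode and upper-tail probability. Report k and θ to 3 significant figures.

k ≈ 11, θ ≈ 0.118

Gamma(k,θ) with k>1 has mode (k−1)θ, so θ = 1.18/(k−1).
Need P(X < 2.38) = 0.99 with θ tied to k this way. Start at k = 2, θ = 1.18: P(X<2.38) ≈ 0.599.
Too low — raise k to concentrate. Iterating converges to k ≈ 11.
Then θ = 1.18/(11−1) ≈ 0.118.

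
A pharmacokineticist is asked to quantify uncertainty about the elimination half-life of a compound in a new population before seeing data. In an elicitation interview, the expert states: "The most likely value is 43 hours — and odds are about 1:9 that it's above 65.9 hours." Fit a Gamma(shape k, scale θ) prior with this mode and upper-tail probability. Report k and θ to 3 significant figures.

Gamma(k,θ) with k>1 has mode (k−1)θ, so θ = 43/(k−1).
Need P(X < 65.9) = 0.9 with θ tied to k this way. Start at k = 2, θ = 43: P(X<65.9) ≈ 0.453.
Too low — raise k to concentrate. Iterating converges to k ≈ 11.2.
Then θ = 43/(11.2−1) ≈ 4.2.

k ≈ 11.2, θ ≈ 4.2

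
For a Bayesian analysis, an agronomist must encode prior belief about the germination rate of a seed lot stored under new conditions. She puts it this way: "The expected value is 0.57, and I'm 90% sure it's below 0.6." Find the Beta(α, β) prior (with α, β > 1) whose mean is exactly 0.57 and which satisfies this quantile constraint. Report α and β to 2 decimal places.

With mean 0.57 fixed, write α = 0.57s, β = 0.43s where s = α+β.
Need P(θ < 0.6) = 0.9 under Beta(0.57s, 0.43s). Normal approximation: (q−m)/√(m(1−m)/s) ≈ z_{0.9} = 1.28, so s ≈ 0.57·0.43·(1.28)²/(0.6−0.57)² = 447.3.
At s = 447.3: P(θ<0.6) ≈ 0.901. Adjusting to match 0.9 gives s ≈ 444.92.
So α = 0.57·444.92 ≈ 253.60, β = 0.43·444.92 ≈ 191.31.

α ≈ 253.60, β ≈ 191.31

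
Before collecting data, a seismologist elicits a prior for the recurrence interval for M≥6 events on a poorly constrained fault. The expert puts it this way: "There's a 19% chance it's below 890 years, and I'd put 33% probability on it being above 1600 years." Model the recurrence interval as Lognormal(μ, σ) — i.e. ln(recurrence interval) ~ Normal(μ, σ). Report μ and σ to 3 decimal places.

If T ~ Lognormal(μ,σ) then ln T ~ Normal(μ,σ), so the p-quantile of ln T is μ + z_p·σ.
ln(890) = 6.791 and ln(1600) = 7.378; z_{0.19} = -0.8779, z_{0.67} = 0.4399.
σ = (7.378 − 6.791)/(0.4399 − (-0.8779)) = 0.445.
μ = 6.791 − (-0.8779)·0.445 = 7.182.

μ ≈ 7.182, σ ≈ 0.445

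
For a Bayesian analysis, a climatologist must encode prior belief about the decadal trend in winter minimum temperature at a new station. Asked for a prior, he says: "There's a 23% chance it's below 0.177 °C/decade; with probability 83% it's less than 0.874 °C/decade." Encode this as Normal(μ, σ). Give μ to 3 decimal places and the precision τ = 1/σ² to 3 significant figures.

μ = 0.481, τ = 5.9

The p-quantile of Normal(μ,σ) is μ + z_p·σ, with z_{0.23} = -0.7388 and z_{0.83} = 0.9542.
Eliminate σ: μ = (z₂·x₁ − z₁·x₂)/(z₂ − z₁) = (0.9542·0.177 − (-0.7388)·0.874)/1.693 = 0.481.
Then σ = (x₂ − x₁)/(z₂ − z₁) = (0.874 − 0.177)/1.693 = 0.412.
Precision τ = 1/σ² = 1/0.4117² = 5.9.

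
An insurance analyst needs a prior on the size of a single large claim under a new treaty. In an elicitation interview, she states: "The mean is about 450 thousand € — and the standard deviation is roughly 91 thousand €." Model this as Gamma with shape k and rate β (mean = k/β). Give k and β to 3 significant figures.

For Gamma(k, rate β): mean = k/β, variance = k/β², so CV = 1/√k.
CV = SD/mean = 91/450 = 0.2022, hence k = 1/CV² = 24.5.
Then β = k/mean = 24.5/450 = 0.0543.

k ≈ 24.5, β ≈ 0.0543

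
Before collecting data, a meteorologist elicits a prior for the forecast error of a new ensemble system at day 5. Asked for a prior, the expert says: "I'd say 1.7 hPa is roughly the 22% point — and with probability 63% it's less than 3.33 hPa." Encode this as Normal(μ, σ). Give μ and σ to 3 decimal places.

μ = 2.840, σ = 1.476

The p-quantile of Normal(μ,σ) is μ + z_p·σ, with z_{0.22} = -0.7722 and z_{0.63} = 0.3319.
Eliminate σ: μ = (z₂·x₁ − z₁·x₂)/(z₂ − z₁) = (0.3319·1.7 − (-0.7722)·3.33)/1.104 = 2.840.
Then σ = (x₂ − x₁)/(z₂ − z₁) = (3.33 − 1.7)/1.104 = 1.476.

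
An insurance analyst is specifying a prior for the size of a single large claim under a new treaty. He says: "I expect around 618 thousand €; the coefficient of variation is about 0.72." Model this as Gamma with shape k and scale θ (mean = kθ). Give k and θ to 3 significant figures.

k ≈ 1.93, θ ≈ 320

For Gamma(k, scale θ): mean = kθ, variance = kθ², so CV = 1/√k.
CV = 0.72, hence k = 1/CV² = 1.93.
Then θ = mean/k = 618/1.93 = 320.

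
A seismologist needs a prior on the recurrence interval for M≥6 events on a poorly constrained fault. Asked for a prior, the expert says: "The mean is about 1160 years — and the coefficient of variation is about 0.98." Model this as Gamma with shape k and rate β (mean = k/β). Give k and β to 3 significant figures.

For Gamma(k, rate β): mean = k/β, variance = k/β², so CV = 1/√k.
CV = 0.98, hence k = 1/CV² = 1.04.
Then β = k/mean = 1.04/1160 = 0.000898.

k ≈ 1.04, β ≈ 0.000898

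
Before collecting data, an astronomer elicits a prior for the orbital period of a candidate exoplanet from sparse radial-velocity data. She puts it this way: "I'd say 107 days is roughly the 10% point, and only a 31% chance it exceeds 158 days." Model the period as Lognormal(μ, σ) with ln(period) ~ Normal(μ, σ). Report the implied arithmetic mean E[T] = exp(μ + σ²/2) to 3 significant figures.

E[T] ≈ 145 days

If T ~ Lognormal(μ,σ) then ln T ~ Normal(μ,σ), so the p-quantile of ln T is μ + z_p·σ.
ln(107) = 4.673 and ln(158) = 5.063; z_{0.1} = -1.282, z_{0.69} = 0.4959.
σ = (5.063 − 4.673)/(0.4959 − (-1.282)) = 0.219.
μ = 4.673 − (-1.282)·0.219 = 4.954.
E[T] = exp(μ + σ²/2) = exp(4.954 + 0.0240) = 145 days.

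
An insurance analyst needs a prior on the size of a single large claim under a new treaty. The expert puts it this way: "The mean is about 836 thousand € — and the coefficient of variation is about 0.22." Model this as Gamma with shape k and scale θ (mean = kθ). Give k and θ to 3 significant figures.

k ≈ 20.7, θ ≈ 40.5

For Gamma(k, scale θ): mean = kθ, variance = kθ², so CV = 1/√k.
CV = 0.22, hence k = 1/CV² = 20.7.
Then θ = mean/k = 836/20.7 = 40.5.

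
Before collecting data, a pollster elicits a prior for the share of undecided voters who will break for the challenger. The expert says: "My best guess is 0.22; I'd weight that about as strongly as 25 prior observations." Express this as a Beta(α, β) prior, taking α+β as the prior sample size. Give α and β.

Under the effective-sample-size interpretation, Beta(α, β) has prior mean α/(α+β) and prior sample size α+β.
So α+β = 25 and α/(α+β) = 0.22, giving α = 0.22·25 = 5.5 and β = 25 − 5.5 = 19.5.

α = 5.5, β = 19.5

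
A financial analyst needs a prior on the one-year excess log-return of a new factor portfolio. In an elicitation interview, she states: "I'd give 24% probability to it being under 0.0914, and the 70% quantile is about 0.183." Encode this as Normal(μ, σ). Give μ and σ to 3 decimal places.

μ = 0.144, σ = 0.074

For Normal(μ,σ), the p-quantile is μ + z_p·σ. Here z_{0.24} = -0.7063, z_{0.7} = 0.5244.
So 0.0914 = μ − 0.7063σ and 0.183 = μ + 0.5244σ.
Subtracting: σ = (0.183 − 0.0914)/(0.5244 − (-0.7063)) = 0.074.
Then μ = 0.0914 − (-0.7063)·0.074 = 0.144.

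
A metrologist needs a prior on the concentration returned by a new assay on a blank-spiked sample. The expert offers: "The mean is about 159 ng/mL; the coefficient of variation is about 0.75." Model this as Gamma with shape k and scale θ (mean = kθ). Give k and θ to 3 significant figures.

k ≈ 1.78, θ ≈ 89.4

For Gamma(k, scale θ): mean = kθ, variance = kθ², so CV = 1/√k.
CV = 0.75, hence k = 1/CV² = 1.78.
Then θ = mean/k = 159/1.78 = 89.4.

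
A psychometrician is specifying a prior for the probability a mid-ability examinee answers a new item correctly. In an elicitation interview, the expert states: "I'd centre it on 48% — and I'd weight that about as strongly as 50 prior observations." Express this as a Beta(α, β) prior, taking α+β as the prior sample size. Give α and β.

α = 24, β = 26

Under the effective-sample-size interpretation, Beta(α, β) has prior mean α/(α+β) and prior sample size α+β.
So α+β = 50 and α/(α+β) = 0.48, giving α = 0.48·50 = 24 and β = 50 − 24 = 26.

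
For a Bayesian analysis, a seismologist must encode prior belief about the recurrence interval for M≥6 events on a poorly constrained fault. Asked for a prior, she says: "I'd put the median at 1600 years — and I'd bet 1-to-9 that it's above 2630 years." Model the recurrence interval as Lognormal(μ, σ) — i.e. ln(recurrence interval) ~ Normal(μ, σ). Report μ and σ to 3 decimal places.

If T ~ Lognormal(μ,σ) then ln T ~ Normal(μ,σ), so the p-quantile of ln T is μ + z_p·σ.
ln(1600) = 7.378 and ln(2630) = 7.875; z_{0.5} = 0, z_{0.9} = 1.282.
σ = (7.875 − 7.378)/(1.282 − (0)) = 0.388.
μ = 7.378 − (0)·0.388 = 7.378.

μ ≈ 7.378, σ ≈ 0.388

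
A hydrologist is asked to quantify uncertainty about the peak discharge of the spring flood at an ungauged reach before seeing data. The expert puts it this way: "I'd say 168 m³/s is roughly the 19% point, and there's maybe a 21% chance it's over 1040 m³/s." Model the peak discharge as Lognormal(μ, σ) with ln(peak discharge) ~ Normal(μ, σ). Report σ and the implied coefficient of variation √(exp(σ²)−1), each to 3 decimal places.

σ ≈ 1.082, CV ≈ 1.492

If T ~ Lognormal(μ,σ) then ln T ~ Normal(μ,σ), so the p-quantile of ln T is μ + z_p·σ.
ln(168) = 5.124 and ln(1040) = 6.947; z_{0.19} = -0.8779, z_{0.79} = 0.8064.
σ = (6.947 − 5.124)/(0.8064 − (-0.8779)) = 1.082.
μ = 5.124 − (-0.8779)·1.082 = 6.074.
CV = √(exp(σ²)−1) = √(exp(1.1715)−1) = 1.492.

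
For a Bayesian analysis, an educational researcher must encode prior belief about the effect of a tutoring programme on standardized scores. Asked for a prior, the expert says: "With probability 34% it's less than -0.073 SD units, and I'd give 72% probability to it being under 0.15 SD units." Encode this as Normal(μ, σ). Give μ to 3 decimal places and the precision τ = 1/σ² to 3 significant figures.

The p-quantile of Normal(μ,σ) is μ + z_p·σ, with z_{0.34} = -0.4125 and z_{0.72} = 0.5828.
Eliminate σ: μ = (z₂·x₁ − z₁·x₂)/(z₂ − z₁) = (0.5828·-0.073 − (-0.4125)·0.15)/0.9953 = 0.019.
Then σ = (x₂ − x₁)/(z₂ − z₁) = (0.15 − -0.073)/0.9953 = 0.224.
Precision τ = 1/σ² = 1/0.2241² = 19.9.

μ = 0.019, τ = 19.9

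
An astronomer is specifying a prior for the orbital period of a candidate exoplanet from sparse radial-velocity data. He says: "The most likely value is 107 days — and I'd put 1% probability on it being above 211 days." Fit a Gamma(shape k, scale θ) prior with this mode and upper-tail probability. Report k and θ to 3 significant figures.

Gamma(k,θ) with k>1 has mode (k−1)θ, so θ = 107/(k−1).
Need P(X < 211) = 0.99 with θ tied to k this way. Start at k = 2, θ = 107: P(X<211) ≈ 0.586.
Too low — raise k to concentrate. Iterating converges to k ≈ 11.7.
Then θ = 107/(11.7−1) ≈ 10.

k ≈ 11.7, θ ≈ 10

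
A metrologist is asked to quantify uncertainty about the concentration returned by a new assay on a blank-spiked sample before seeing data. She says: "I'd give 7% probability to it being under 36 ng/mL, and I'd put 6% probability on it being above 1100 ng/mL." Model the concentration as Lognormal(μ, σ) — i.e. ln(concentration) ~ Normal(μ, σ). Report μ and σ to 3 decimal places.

μ ≈ 5.249, σ ≈ 1.128

If T ~ Lognormal(μ,σ) then ln T ~ Normal(μ,σ), so the p-quantile of ln T is μ + z_p·σ.
ln(36) = 3.584 and ln(1100) = 7.003; z_{0.07} = -1.476, z_{0.94} = 1.555.
σ = (7.003 − 3.584)/(1.555 − (-1.476)) = 1.128.
μ = 3.584 − (-1.476)·1.128 = 5.249.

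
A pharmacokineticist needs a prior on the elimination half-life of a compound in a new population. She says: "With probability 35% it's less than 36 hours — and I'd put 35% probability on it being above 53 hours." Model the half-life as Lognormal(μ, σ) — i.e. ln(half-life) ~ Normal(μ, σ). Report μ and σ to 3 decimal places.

μ ≈ 3.777, σ ≈ 0.502

If T ~ Lognormal(μ,σ) then ln T ~ Normal(μ,σ), so the p-quantile of ln T is μ + z_p·σ.
ln(36) = 3.584 and ln(53) = 3.97; z_{0.35} = -0.3853, z_{0.65} = 0.3853.
σ = (3.97 − 3.584)/(0.3853 − (-0.3853)) = 0.502.
μ = 3.584 − (-0.3853)·0.502 = 3.777.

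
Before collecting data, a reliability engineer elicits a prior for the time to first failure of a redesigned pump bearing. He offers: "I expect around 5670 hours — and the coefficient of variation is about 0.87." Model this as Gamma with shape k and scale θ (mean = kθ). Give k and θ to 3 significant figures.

k ≈ 1.32, θ ≈ 4290

For Gamma(k, scale θ): mean = kθ, variance = kθ², so CV = 1/√k.
CV = 0.87, hence k = 1/CV² = 1.32.
Then θ = mean/k = 5670/1.32 = 4290.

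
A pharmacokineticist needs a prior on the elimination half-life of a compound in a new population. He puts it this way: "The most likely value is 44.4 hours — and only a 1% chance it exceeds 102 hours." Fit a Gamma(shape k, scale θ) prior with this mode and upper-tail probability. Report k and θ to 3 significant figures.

Gamma(k,θ) with k>1 has mode (k−1)θ, so θ = 44.4/(k−1).
Need P(X < 102) = 0.99 with θ tied to k this way. Start at k = 2, θ = 44.4: P(X<102) ≈ 0.669.
Too low — raise k to concentrate. Iterating converges to k ≈ 7.91.
Then θ = 44.4/(7.91−1) ≈ 6.43.

k ≈ 7.91, θ ≈ 6.43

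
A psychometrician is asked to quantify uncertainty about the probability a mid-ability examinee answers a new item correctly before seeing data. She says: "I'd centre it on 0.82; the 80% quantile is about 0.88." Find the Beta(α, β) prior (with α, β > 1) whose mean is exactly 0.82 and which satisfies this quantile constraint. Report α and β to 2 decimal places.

With mean 0.82 fixed, write α = 0.82s, β = 0.18s where s = α+β.
Need P(θ < 0.88) = 0.8 under Beta(0.82s, 0.18s). Normal approximation: (q−m)/√(m(1−m)/s) ≈ z_{0.8} = 0.842, so s ≈ 0.82·0.18·(0.842)²/(0.88−0.82)² = 29.0.
At s = 29.0: P(θ<0.88) ≈ 0.794. Adjusting to match 0.8 gives s ≈ 30.14.
So α = 0.82·30.14 ≈ 24.72, β = 0.18·30.14 ≈ 5.43.

α ≈ 24.72, β ≈ 5.43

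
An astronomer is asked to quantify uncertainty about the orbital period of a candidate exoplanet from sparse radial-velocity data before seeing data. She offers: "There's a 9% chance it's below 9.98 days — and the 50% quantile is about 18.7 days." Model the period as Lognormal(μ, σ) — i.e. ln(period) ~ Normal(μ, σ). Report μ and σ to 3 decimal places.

If T ~ Lognormal(μ,σ) then ln T ~ Normal(μ,σ), so the p-quantile of ln T is μ + z_p·σ.
ln(9.98) = 2.301 and ln(18.7) = 2.929; z_{0.09} = -1.341, z_{0.5} = 0.
σ = (2.929 − 2.301)/(0 − (-1.341)) = 0.468.
μ = 2.301 − (-1.341)·0.468 = 2.929.

μ ≈ 2.929, σ ≈ 0.468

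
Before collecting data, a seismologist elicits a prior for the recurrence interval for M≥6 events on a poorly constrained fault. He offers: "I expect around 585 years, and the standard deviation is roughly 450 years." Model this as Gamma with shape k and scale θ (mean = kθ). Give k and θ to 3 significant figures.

For Gamma(k, scale θ): mean = kθ, variance = kθ², so CV = 1/√k.
CV = SD/mean = 450/585 = 0.7692, hence k = 1/CV² = 1.69.
Then θ = mean/k = 585/1.69 = 346.

k ≈ 1.69, θ ≈ 346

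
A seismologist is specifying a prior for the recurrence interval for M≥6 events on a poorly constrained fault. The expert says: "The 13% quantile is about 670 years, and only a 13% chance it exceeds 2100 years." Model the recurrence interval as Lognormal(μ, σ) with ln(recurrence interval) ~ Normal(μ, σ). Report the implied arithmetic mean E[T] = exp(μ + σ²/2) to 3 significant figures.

If T ~ Lognormal(μ,σ) then ln T ~ Normal(μ,σ), so the p-quantile of ln T is μ + z_p·σ.
ln(670) = 6.507 and ln(2100) = 7.65; z_{0.13} = -1.126, z_{0.87} = 1.126.
σ = (7.65 − 6.507)/(1.126 − (-1.126)) = 0.507.
μ = 6.507 − (-1.126)·0.507 = 7.078.
E[T] = exp(μ + σ²/2) = exp(7.078 + 0.1286) = 1350 years.

E[T] ≈ 1350 years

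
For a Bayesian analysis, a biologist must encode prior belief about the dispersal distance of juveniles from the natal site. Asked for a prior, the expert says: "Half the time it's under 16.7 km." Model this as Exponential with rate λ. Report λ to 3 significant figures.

Exponential median = ln 2 / λ, so λ = ln 2 / 16.7 = 0.0415.

λ ≈ 0.0415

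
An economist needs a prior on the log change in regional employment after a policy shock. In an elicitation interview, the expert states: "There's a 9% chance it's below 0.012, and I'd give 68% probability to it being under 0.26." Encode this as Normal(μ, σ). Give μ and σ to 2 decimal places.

μ = 0.20, σ = 0.14

The p-quantile of Normal(μ,σ) is μ + z_p·σ, with z_{0.09} = -1.341 and z_{0.68} = 0.4677.
Eliminate σ: μ = (z₂·x₁ − z₁·x₂)/(z₂ − z₁) = (0.4677·0.012 − (-1.341)·0.26)/1.808 = 0.20.
Then σ = (x₂ − x₁)/(z₂ − z₁) = (0.26 − 0.012)/1.808 = 0.14.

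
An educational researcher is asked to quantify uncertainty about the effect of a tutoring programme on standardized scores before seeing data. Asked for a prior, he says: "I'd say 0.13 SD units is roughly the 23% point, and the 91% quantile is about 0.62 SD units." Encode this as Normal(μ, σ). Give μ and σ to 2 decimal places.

The p-quantile of Normal(μ,σ) is μ + z_p·σ, with z_{0.23} = -0.7388 and z_{0.91} = 1.341.
Eliminate σ: μ = (z₂·x₁ − z₁·x₂)/(z₂ − z₁) = (1.341·0.13 − (-0.7388)·0.62)/2.08 = 0.30.
Then σ = (x₂ − x₁)/(z₂ − z₁) = (0.62 − 0.13)/2.08 = 0.24.

μ = 0.30, σ = 0.24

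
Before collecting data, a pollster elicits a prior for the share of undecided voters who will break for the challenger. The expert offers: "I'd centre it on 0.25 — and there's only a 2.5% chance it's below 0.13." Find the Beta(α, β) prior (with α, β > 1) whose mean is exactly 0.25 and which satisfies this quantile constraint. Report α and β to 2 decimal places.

α ≈ 9.93, β ≈ 29.78

With mean 0.25 fixed, write α = 0.25s, β = 0.75s where s = α+β.
Need P(θ < 0.13) = 0.025 under Beta(0.25s, 0.75s). Normal approximation: (q−m)/√(m(1−m)/s) ≈ z_{0.025} = -1.96, so s ≈ 0.25·0.75·(-1.96)²/(0.13−0.25)² = 50.0.
At s = 50.0: P(θ<0.13) ≈ 0.013. Adjusting to match 0.025 gives s ≈ 39.71.
So α = 0.25·39.71 ≈ 9.93, β = 0.75·39.71 ≈ 29.78.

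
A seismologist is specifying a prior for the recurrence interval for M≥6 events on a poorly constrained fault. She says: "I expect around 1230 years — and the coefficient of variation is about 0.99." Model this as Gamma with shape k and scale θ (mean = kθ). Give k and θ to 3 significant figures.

For Gamma(k, scale θ): mean = kθ, variance = kθ², so CV = 1/√k.
CV = 0.99, hence k = 1/CV² = 1.02.
Then θ = mean/k = 1230/1.02 = 1210.

k ≈ 1.02, θ ≈ 1210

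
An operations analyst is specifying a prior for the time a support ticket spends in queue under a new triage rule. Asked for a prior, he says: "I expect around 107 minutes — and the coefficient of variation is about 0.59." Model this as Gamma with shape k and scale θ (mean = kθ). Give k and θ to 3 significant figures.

For Gamma(k, scale θ): mean = kθ, variance = kθ², so CV = 1/√k.
CV = 0.59, hence k = 1/CV² = 2.87.
Then θ = mean/k = 107/2.87 = 37.2.

k ≈ 2.87, θ ≈ 37.2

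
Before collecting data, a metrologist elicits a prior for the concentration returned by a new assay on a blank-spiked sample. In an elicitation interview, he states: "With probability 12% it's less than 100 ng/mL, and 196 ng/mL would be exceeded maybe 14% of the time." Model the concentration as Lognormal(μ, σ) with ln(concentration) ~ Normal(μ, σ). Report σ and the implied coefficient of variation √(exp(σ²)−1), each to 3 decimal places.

σ ≈ 0.298, CV ≈ 0.305

If T ~ Lognormal(μ,σ) then ln T ~ Normal(μ,σ), so the p-quantile of ln T is μ + z_p·σ.
ln(100) = 4.605 and ln(196) = 5.278; z_{0.12} = -1.175, z_{0.86} = 1.08.
σ = (5.278 − 4.605)/(1.08 − (-1.175)) = 0.298.
μ = 4.605 − (-1.175)·0.298 = 4.956.
CV = √(exp(σ²)−1) = √(exp(0.0890)−1) = 0.305.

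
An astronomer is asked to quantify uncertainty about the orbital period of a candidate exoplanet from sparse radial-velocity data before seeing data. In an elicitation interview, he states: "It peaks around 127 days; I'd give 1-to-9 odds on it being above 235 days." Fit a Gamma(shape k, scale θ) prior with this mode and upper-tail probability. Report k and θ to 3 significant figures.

k ≈ 6.04, θ ≈ 25.2

Gamma(k,θ) with k>1 has mode (k−1)θ, so θ = 127/(k−1).
Need P(X < 235) = 0.9 with θ tied to k this way. Start at k = 2, θ = 127: P(X<235) ≈ 0.552.
Too low — raise k to concentrate. Iterating converges to k ≈ 6.04.
Then θ = 127/(6.04−1) ≈ 25.2.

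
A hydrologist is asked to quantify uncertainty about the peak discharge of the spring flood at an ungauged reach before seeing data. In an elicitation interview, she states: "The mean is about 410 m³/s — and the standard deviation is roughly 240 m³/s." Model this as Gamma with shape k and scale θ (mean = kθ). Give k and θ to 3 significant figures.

k ≈ 2.92, θ ≈ 140

For Gamma(k, scale θ): mean = kθ, variance = kθ², so CV = 1/√k.
CV = SD/mean = 240/410 = 0.5854, hence k = 1/CV² = 2.92.
Then θ = mean/k = 410/2.92 = 140.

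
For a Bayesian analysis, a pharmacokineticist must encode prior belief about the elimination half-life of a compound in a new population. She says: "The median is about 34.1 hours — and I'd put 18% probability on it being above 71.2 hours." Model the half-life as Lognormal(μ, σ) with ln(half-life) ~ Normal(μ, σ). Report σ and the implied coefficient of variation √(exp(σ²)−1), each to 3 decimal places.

σ ≈ 0.804, CV ≈ 0.954

If T ~ Lognormal(μ,σ) then ln T ~ Normal(μ,σ), so the p-quantile of ln T is μ + z_p·σ.
ln(34.1) = 3.529 and ln(71.2) = 4.265; z_{0.5} = 0, z_{0.82} = 0.9154.
σ = (4.265 − 3.529)/(0.9154 − (0)) = 0.804.
μ = 3.529 − (0)·0.804 = 3.529.
CV = √(exp(σ²)−1) = √(exp(0.6468)−1) = 0.954.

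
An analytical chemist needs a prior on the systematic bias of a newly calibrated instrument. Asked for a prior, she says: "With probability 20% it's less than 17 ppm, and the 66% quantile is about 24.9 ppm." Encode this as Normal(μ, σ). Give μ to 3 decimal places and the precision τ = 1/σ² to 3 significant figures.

The p-quantile of Normal(μ,σ) is μ + z_p·σ, with z_{0.2} = -0.8416 and z_{0.66} = 0.4125.
Eliminate σ: μ = (z₂·x₁ − z₁·x₂)/(z₂ − z₁) = (0.4125·17 − (-0.8416)·24.9)/1.254 = 22.302.
Then σ = (x₂ − x₁)/(z₂ − z₁) = (24.9 − 17)/1.254 = 6.299.
Precision τ = 1/σ² = 1/6.299² = 0.0252.

μ = 22.302, τ = 0.0252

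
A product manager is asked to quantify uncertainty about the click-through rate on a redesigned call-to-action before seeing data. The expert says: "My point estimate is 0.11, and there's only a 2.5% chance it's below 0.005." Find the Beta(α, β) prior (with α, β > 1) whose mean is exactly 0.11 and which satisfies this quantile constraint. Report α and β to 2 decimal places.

With mean 0.11 fixed, write α = 0.11s, β = 0.89s where s = α+β.
Need P(θ < 0.005) = 0.025 under Beta(0.11s, 0.89s). Normal approximation: (q−m)/√(m(1−m)/s) ≈ z_{0.025} = -1.96, so s ≈ 0.11·0.89·(-1.96)²/(0.005−0.11)² = 34.1.
At s = 34.1: P(θ<0.005) ≈ 0.000. Adjusting to match 0.025 gives s ≈ 10.73.
So α = 0.11·10.73 ≈ 1.18, β = 0.89·10.73 ≈ 9.55.

α ≈ 1.18, β ≈ 9.55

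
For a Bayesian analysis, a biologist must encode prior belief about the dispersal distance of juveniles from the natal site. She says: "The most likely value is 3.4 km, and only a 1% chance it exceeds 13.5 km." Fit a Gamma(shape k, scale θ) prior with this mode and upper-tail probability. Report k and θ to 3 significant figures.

Gamma(k,θ) with k>1 has mode (k−1)θ, so θ = 3.4/(k−1).
Need P(X < 13.5) = 0.99 with θ tied to k this way. Start at k = 2, θ = 3.4: P(X<13.5) ≈ 0.906.
Too low — raise k to concentrate. Iterating converges to k ≈ 3.2.
Then θ = 3.4/(3.2−1) ≈ 1.54.

k ≈ 3.2, θ ≈ 1.54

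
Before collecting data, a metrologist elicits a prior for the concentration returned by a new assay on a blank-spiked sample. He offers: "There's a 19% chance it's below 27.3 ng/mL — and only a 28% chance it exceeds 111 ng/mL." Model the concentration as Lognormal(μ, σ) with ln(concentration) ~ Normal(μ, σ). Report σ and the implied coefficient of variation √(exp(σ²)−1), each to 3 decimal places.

If T ~ Lognormal(μ,σ) then ln T ~ Normal(μ,σ), so the p-quantile of ln T is μ + z_p·σ.
ln(27.3) = 3.307 and ln(111) = 4.71; z_{0.19} = -0.8779, z_{0.72} = 0.5828.
σ = (4.71 − 3.307)/(0.5828 − (-0.8779)) = 0.960.
μ = 3.307 − (-0.8779)·0.960 = 4.150.
CV = √(exp(σ²)−1) = √(exp(0.9220)−1) = 1.231.

σ ≈ 0.960, CV ≈ 1.231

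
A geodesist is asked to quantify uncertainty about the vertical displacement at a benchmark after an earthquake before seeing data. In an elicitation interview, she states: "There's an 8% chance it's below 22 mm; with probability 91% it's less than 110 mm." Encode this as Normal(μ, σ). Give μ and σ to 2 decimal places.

μ = 67.03, σ = 32.05

The p-quantile of Normal(μ,σ) is μ + z_p·σ, with z_{0.08} = -1.405 and z_{0.91} = 1.341.
Eliminate σ: μ = (z₂·x₁ − z₁·x₂)/(z₂ − z₁) = (1.341·22 − (-1.405)·110)/2.746 = 67.03.
Then σ = (x₂ − x₁)/(z₂ − z₁) = (110 − 22)/2.746 = 32.05.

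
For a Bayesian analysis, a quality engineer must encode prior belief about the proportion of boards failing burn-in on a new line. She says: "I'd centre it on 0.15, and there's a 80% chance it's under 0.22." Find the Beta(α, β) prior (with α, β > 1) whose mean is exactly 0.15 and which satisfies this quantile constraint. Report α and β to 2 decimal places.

α ≈ 2.27, β ≈ 12.87

With mean 0.15 fixed, write α = 0.15s, β = 0.85s where s = α+β.
Need P(θ < 0.22) = 0.8 under Beta(0.15s, 0.85s). Normal approximation: (q−m)/√(m(1−m)/s) ≈ z_{0.8} = 0.842, so s ≈ 0.15·0.85·(0.842)²/(0.22−0.15)² = 18.4.
At s = 18.4: P(θ<0.22) ≈ 0.815. Adjusting to match 0.8 gives s ≈ 15.15.
So α = 0.15·15.15 ≈ 2.27, β = 0.85·15.15 ≈ 12.87.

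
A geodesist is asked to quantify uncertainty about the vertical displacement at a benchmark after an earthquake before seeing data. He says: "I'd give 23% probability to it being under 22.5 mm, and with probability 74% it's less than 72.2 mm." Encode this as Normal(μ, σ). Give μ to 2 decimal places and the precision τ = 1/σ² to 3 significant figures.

μ = 49.07, τ = 0.000773

The p-quantile of Normal(μ,σ) is μ + z_p·σ, with z_{0.23} = -0.7388 and z_{0.74} = 0.6433.
Eliminate σ: μ = (z₂·x₁ − z₁·x₂)/(z₂ − z₁) = (0.6433·22.5 − (-0.7388)·72.2)/1.382 = 49.07.
Then σ = (x₂ − x₁)/(z₂ − z₁) = (72.2 − 22.5)/1.382 = 35.96.
Precision τ = 1/σ² = 1/35.96² = 0.000773.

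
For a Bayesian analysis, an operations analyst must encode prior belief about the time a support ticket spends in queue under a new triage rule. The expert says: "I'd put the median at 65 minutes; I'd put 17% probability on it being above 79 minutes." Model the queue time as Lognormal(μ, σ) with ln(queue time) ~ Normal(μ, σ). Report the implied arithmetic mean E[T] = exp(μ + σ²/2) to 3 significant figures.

E[T] ≈ 66.4 minutes

If T ~ Lognormal(μ,σ) then ln T ~ Normal(μ,σ), so the p-quantile of ln T is μ + z_p·σ.
ln(65) = 4.174 and ln(79) = 4.369; z_{0.5} = 0, z_{0.83} = 0.9542.
σ = (4.369 − 4.174)/(0.9542 − (0)) = 0.204.
μ = 4.174 − (0)·0.204 = 4.174.
E[T] = exp(μ + σ²/2) = exp(4.174 + 0.0209) = 66.4 minutes.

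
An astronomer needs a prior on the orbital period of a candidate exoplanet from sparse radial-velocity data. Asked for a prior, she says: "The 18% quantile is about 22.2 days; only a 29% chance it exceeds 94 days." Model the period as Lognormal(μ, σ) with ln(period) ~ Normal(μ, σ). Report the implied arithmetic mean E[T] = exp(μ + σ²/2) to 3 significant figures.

If T ~ Lognormal(μ,σ) then ln T ~ Normal(μ,σ), so the p-quantile of ln T is μ + z_p·σ.
ln(22.2) = 3.1 and ln(94) = 4.543; z_{0.18} = -0.9154, z_{0.71} = 0.5534.
σ = (4.543 − 3.1)/(0.5534 − (-0.9154)) = 0.983.
μ = 3.1 − (-0.9154)·0.983 = 4.000.
E[T] = exp(μ + σ²/2) = exp(4.000 + 0.4828) = 88.4 days.

E[T] ≈ 88.4 days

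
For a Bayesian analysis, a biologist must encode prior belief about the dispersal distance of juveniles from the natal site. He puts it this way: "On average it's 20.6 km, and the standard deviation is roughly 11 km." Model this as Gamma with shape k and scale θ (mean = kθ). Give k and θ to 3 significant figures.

k ≈ 3.51, θ ≈ 5.87

For Gamma(k, scale θ): mean = kθ, variance = kθ², so CV = 1/√k.
CV = SD/mean = 11/20.6 = 0.534, hence k = 1/CV² = 3.51.
Then θ = mean/k = 20.6/3.51 = 5.87.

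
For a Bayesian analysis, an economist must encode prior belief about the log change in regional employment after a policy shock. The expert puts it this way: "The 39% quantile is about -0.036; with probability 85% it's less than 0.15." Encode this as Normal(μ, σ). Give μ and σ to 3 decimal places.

For Normal(μ,σ), the p-quantile is μ + z_p·σ. Here z_{0.39} = -0.2793, z_{0.85} = 1.036.
So -0.036 = μ − 0.2793σ and 0.15 = μ + 1.036σ.
Subtracting: σ = (0.15 − -0.036)/(1.036 − (-0.2793)) = 0.141.
Then μ = -0.036 − (-0.2793)·0.141 = 0.003.

μ = 0.003, σ = 0.141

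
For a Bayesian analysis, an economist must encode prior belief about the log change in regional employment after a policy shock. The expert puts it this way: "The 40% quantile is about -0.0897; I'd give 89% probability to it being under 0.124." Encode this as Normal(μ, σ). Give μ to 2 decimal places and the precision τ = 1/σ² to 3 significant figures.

For Normal(μ,σ), the p-quantile is μ + z_p·σ. Here z_{0.4} = -0.2533, z_{0.89} = 1.227.
So -0.0897 = μ − 0.2533σ and 0.124 = μ + 1.227σ.
Subtracting: σ = (0.124 − -0.0897)/(1.227 − (-0.2533)) = 0.14.
Then μ = -0.0897 − (-0.2533)·0.14 = -0.05.
Precision τ = 1/σ² = 1/0.1444² = 48.

μ = -0.05, τ = 48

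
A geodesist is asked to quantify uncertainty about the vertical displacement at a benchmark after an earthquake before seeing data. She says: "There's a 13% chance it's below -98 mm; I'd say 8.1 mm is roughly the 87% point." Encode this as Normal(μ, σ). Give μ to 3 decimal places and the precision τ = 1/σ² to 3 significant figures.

μ = -44.950, τ = 0.000451

The p-quantile of Normal(μ,σ) is μ + z_p·σ, with z_{0.13} = -1.126 and z_{0.87} = 1.126.
Eliminate σ: μ = (z₂·x₁ − z₁·x₂)/(z₂ − z₁) = (1.126·-98 − (-1.126)·8.1)/2.253 = -44.950.
Then σ = (x₂ − x₁)/(z₂ − z₁) = (8.1 − -98)/2.253 = 47.097.
Precision τ = 1/σ² = 1/47.1² = 0.000451.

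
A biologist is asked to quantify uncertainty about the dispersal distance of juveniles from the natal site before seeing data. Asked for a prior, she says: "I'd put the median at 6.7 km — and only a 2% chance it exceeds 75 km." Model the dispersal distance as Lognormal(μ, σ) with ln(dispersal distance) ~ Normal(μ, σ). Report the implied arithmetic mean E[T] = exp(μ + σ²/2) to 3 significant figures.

E[T] ≈ 13.4 km

If T ~ Lognormal(μ,σ) then ln T ~ Normal(μ,σ), so the p-quantile of ln T is μ + z_p·σ.
ln(6.7) = 1.902 and ln(75) = 4.317; z_{0.5} = 0, z_{0.98} = 2.054.
σ = (4.317 − 1.902)/(2.054 − (0)) = 1.176.
μ = 1.902 − (0)·1.176 = 1.902.
E[T] = exp(μ + σ²/2) = exp(1.902 + 0.6916) = 13.4 km.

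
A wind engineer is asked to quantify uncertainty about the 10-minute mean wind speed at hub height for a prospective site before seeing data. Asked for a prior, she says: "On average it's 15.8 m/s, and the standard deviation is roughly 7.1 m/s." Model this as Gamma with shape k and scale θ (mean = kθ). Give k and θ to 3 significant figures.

For Gamma(k, scale θ): mean = kθ, variance = kθ², so CV = 1/√k.
CV = SD/mean = 7.1/15.8 = 0.4494, hence k = 1/CV² = 4.95.
Then θ = mean/k = 15.8/4.95 = 3.19.

k ≈ 4.95, θ ≈ 3.19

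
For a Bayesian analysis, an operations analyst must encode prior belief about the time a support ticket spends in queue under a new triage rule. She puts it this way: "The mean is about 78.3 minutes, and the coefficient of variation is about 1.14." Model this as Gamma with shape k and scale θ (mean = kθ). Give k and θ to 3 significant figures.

k ≈ 0.769, θ ≈ 102

For Gamma(k, scale θ): mean = kθ, variance = kθ², so CV = 1/√k.
CV = 1.14, hence k = 1/CV² = 0.769.
Then θ = mean/k = 78.3/0.769 = 102.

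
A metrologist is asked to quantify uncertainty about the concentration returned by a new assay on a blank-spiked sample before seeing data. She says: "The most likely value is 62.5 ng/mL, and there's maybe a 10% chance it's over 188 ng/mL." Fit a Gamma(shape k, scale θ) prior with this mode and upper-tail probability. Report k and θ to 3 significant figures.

Gamma(k,θ) with k>1 has mode (k−1)θ, so θ = 62.5/(k−1).
Need P(X < 188) = 0.9 with θ tied to k this way. Start at k = 2, θ = 62.5: P(X<188) ≈ 0.802.
Too low — raise k to concentrate. Iterating converges to k ≈ 2.57.
Then θ = 62.5/(2.57−1) ≈ 39.9.

k ≈ 2.57, θ ≈ 39.9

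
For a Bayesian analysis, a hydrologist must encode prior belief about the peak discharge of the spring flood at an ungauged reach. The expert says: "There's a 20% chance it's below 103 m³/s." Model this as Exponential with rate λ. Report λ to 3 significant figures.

P(T < 103.0) = 1 − e^(−λ·103.0) = 0.2, so λ = −ln(1−0.2)/103.0 = −ln(0.8)/103.0 = 0.00217.

λ ≈ 0.00217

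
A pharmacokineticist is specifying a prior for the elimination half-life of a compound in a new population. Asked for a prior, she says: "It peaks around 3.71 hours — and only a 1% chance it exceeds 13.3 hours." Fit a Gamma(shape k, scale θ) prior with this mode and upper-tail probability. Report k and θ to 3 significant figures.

Gamma(k,θ) with k>1 has mode (k−1)θ, so θ = 3.71/(k−1).
Need P(X < 13.3) = 0.99 with θ tied to k this way. Start at k = 2, θ = 3.71: P(X<13.3) ≈ 0.873.
Too low — raise k to concentrate. Iterating converges to k ≈ 3.64.
Then θ = 3.71/(3.64−1) ≈ 1.4.

k ≈ 3.64, θ ≈ 1.4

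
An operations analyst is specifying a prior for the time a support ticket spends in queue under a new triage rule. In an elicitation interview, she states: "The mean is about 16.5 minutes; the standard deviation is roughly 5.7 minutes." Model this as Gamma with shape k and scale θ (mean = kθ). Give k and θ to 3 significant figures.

k ≈ 8.38, θ ≈ 1.97

For Gamma(k, scale θ): mean = kθ, variance = kθ², so CV = 1/√k.
CV = SD/mean = 5.7/16.5 = 0.3455, hence k = 1/CV² = 8.38.
Then θ = mean/k = 16.5/8.38 = 1.97.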